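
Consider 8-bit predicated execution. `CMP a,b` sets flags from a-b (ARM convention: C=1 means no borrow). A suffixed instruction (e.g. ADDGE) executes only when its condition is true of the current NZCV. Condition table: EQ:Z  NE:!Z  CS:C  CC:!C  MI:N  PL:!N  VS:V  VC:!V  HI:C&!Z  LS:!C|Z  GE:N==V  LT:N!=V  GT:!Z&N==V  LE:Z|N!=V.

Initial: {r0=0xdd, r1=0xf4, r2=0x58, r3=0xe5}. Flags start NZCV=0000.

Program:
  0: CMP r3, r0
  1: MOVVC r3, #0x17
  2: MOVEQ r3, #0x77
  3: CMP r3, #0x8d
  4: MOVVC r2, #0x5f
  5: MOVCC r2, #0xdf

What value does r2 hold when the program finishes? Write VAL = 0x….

VAL = 0xdf

0: ✓ CMP  NZCV=0010
1: ✓ MOVVC  r3←0x17
2: · MOVEQ
3: ✓ CMP  NZCV=1001
4: · MOVVC
5: ✓ MOVCC  r2←0xdf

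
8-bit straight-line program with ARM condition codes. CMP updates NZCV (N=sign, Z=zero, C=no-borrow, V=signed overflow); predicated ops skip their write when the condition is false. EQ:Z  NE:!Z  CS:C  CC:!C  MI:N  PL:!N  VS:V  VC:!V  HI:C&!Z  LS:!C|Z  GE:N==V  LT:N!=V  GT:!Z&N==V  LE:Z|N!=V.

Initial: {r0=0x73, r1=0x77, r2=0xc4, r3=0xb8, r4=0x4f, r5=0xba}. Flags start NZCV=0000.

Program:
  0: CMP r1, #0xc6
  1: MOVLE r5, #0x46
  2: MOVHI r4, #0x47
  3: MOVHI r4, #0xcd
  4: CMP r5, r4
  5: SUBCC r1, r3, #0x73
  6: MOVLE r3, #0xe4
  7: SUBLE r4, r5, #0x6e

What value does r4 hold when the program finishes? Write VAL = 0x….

[0] flags=1001 → (cmp)
[1] flags=1001 LE?F → skip
[2] flags=1001 HI?F → skip
[3] flags=1001 HI?F → skip
[4] flags=0011 → (cmp)
[5] flags=0011 CC?F → skip
[6] flags=0011 LE?T → r3=0xe4
[7] flags=0011 LE?T → r4=0x4c

VAL = 0x4c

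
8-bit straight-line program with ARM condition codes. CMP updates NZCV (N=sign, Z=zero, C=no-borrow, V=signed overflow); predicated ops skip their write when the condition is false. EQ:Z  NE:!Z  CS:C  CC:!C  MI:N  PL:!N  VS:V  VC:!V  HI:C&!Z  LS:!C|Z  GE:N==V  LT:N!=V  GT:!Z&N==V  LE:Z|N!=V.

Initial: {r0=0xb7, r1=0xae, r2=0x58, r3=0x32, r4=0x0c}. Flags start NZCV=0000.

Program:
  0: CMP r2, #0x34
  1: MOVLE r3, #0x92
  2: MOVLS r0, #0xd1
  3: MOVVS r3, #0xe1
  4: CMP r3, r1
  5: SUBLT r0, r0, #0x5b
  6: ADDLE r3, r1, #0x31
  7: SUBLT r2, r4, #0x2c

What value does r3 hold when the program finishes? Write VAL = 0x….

0: ✓ CMP  NZCV=0010
1: · MOVLE
2: · MOVLS
3: · MOVVS
4: ✓ CMP  NZCV=1001
5: · SUBLT
6: · ADDLE
7: · SUBLT

VAL = 0x32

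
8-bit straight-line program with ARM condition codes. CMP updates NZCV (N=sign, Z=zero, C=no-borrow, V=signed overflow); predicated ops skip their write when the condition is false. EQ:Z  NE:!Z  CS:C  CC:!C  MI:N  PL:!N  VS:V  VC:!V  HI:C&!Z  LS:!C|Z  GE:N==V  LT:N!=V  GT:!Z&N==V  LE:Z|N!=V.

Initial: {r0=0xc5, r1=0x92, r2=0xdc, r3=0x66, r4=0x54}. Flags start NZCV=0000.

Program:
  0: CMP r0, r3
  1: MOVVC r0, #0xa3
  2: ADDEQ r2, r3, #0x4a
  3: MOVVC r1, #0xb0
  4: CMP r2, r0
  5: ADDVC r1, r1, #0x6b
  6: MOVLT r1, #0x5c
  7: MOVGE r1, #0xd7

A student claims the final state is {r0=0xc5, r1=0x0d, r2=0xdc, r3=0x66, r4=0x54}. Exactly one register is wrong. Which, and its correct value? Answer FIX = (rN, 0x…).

[0] flags=0011 → (cmp)
[1] flags=0011 VC?F → skip
[2] flags=0011 EQ?F → skip
[3] flags=0011 VC?F → skip
[4] flags=0010 → (cmp)
[5] flags=0010 VC?T → r1=0xfd
[6] flags=0010 LT?F → skip
[7] flags=0010 GE?T → r1=0xd7

FIX = (r1, 0xd7)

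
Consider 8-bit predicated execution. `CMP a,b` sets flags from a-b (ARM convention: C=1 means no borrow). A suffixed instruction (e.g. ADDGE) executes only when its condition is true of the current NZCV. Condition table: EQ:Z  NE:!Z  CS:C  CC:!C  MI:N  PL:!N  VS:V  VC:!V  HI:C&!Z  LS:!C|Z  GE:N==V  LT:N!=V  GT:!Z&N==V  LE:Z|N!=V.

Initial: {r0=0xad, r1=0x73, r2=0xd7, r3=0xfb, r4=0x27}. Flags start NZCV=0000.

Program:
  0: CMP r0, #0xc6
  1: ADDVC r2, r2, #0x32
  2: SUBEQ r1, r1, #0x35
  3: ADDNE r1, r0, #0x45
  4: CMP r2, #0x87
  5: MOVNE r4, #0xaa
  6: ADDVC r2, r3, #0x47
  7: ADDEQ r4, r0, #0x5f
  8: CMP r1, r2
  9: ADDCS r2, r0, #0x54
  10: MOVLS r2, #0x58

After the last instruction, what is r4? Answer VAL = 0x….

VAL = 0xaa

0: ✓ CMP  NZCV=1000
1: ✓ ADDVC  r2←0x09
2: · SUBEQ
3: ✓ ADDNE  r1←0xf2
4: ✓ CMP  NZCV=1001
5: ✓ MOVNE  r4←0xaa
6: · ADDVC
7: · ADDEQ
8: ✓ CMP  NZCV=1010
9: ✓ ADDCS  r2←0x01
10: · MOVLS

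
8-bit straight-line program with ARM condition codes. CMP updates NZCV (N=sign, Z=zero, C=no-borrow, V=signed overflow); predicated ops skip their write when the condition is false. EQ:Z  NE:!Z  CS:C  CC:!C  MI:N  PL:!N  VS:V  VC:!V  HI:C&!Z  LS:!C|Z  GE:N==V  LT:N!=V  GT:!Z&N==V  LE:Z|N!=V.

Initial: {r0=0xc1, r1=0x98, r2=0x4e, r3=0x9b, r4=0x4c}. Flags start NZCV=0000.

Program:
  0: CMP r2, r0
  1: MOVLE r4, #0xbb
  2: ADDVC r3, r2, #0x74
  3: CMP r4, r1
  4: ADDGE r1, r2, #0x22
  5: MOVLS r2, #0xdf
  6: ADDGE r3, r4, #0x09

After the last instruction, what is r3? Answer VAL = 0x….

VAL = 0x55

0: ✓ CMP  NZCV=1001
1: · MOVLE
2: · ADDVC
3: ✓ CMP  NZCV=1001
4: ✓ ADDGE  r1←0x70
5: ✓ MOVLS  r2←0xdf
6: ✓ ADDGE  r3←0x55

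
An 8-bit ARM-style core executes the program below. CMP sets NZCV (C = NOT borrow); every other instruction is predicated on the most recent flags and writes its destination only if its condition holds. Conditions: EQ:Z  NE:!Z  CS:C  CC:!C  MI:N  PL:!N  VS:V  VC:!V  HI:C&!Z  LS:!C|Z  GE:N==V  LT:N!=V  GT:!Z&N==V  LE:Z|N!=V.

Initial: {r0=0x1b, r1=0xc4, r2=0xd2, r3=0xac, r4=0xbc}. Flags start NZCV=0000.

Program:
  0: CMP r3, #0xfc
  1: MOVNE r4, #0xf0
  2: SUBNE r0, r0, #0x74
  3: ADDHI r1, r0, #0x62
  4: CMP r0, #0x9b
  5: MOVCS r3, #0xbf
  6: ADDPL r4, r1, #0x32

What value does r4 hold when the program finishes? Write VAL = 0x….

VAL = 0xf6

0: ✓ CMP  NZCV=1000
1: ✓ MOVNE  r4←0xf0
2: ✓ SUBNE  r0←0xa7
3: · ADDHI
4: ✓ CMP  NZCV=0010
5: ✓ MOVCS  r3←0xbf
6: ✓ ADDPL  r4←0xf6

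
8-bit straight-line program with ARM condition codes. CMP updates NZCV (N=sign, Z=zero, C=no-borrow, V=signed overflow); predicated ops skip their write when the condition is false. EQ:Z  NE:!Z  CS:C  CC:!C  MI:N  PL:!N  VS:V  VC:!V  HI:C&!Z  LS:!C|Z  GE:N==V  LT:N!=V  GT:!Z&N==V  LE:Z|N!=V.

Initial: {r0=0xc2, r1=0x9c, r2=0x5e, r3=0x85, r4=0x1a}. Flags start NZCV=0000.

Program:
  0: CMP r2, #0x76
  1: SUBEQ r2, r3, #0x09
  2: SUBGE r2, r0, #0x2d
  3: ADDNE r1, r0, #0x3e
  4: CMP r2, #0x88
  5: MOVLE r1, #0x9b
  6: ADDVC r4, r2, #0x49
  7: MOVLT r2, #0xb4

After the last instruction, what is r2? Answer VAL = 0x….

VAL = 0x5e

[0] flags=1000 → (cmp)
[1] flags=1000 EQ?F → skip
[2] flags=1000 GE?F → skip
[3] flags=1000 NE?T → r1=0x00
[4] flags=1001 → (cmp)
[5] flags=1001 LE?F → skip
[6] flags=1001 VC?F → skip
[7] flags=1001 LT?F → skip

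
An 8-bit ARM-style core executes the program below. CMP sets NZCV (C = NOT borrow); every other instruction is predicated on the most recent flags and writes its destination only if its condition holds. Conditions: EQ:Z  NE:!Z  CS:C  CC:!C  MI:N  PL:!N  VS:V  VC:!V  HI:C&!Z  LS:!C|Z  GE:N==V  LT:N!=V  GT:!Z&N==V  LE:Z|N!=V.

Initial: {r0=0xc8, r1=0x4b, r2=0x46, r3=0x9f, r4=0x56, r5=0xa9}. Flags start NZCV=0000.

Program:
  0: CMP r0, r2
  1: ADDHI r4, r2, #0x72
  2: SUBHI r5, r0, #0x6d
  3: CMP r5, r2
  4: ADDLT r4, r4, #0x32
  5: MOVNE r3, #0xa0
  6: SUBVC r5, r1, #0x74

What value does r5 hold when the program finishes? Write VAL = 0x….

VAL = 0xd7

[0] flags=1010 → (cmp)
[1] flags=1010 HI?T → r4=0xb8
[2] flags=1010 HI?T → r5=0x5b
[3] flags=0010 → (cmp)
[4] flags=0010 LT?F → skip
[5] flags=0010 NE?T → r3=0xa0
[6] flags=0010 VC?T → r5=0xd7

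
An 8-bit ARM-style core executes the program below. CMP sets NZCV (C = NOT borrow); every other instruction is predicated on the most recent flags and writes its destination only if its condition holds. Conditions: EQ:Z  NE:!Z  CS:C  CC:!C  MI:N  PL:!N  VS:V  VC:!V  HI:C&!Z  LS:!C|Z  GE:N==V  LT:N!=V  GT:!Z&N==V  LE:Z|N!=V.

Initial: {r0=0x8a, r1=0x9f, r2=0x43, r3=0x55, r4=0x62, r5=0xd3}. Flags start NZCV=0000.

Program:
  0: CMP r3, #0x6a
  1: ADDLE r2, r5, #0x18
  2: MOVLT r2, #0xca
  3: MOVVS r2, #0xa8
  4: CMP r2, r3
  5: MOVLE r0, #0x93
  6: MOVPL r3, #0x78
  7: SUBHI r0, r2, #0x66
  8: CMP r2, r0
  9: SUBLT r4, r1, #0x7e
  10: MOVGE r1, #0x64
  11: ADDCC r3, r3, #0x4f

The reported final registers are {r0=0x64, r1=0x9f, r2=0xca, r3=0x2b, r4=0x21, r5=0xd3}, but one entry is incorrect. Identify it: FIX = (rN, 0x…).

0: ✓ CMP  NZCV=1000
1: ✓ ADDLE  r2←0xeb
2: ✓ MOVLT  r2←0xca
3: · MOVVS
4: ✓ CMP  NZCV=0011
5: ✓ MOVLE  r0←0x93
6: ✓ MOVPL  r3←0x78
7: ✓ SUBHI  r0←0x64
8: ✓ CMP  NZCV=0011
9: ✓ SUBLT  r4←0x21
10: · MOVGE
11: · ADDCC

FIX = (r3, 0x78)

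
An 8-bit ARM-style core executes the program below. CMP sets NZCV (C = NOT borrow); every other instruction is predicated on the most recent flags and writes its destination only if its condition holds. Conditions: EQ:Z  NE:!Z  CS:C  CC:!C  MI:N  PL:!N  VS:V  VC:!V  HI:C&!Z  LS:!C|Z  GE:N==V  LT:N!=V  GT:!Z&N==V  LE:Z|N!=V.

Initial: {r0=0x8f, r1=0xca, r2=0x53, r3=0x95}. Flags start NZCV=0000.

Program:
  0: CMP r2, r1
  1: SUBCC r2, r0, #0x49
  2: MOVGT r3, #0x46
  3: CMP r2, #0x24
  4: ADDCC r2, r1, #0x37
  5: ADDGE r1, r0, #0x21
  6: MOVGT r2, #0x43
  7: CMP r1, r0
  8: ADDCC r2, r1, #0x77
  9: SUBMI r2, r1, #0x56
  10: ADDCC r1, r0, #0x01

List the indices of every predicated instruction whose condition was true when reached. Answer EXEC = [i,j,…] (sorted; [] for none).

EXEC = [1,2,5,6]

0: ✓ CMP  NZCV=1001
1: ✓ SUBCC  r2←0x46
2: ✓ MOVGT  r3←0x46
3: ✓ CMP  NZCV=0010
4: · ADDCC
5: ✓ ADDGE  r1←0xb0
6: ✓ MOVGT  r2←0x43
7: ✓ CMP  NZCV=0010
8: · ADDCC
9: · SUBMI
10: · ADDCC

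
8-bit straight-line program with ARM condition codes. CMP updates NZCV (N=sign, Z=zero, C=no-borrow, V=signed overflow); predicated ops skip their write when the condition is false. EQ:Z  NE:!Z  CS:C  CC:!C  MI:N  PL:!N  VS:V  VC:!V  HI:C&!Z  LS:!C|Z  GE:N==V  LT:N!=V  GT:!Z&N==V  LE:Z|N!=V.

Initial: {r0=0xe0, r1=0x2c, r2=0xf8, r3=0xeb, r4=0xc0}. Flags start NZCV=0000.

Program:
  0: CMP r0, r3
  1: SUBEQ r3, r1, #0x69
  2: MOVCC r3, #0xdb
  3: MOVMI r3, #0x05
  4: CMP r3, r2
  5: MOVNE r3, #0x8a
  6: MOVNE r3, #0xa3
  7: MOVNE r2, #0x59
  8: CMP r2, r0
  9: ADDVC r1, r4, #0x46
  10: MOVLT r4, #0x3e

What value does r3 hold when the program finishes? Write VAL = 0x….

[0] flags=1000 → (cmp)
[1] flags=1000 EQ?F → skip
[2] flags=1000 CC?T → r3=0xdb
[3] flags=1000 MI?T → r3=0x05
[4] flags=0000 → (cmp)
[5] flags=0000 NE?T → r3=0x8a
[6] flags=0000 NE?T → r3=0xa3
[7] flags=0000 NE?T → r2=0x59
[8] flags=0000 → (cmp)
[9] flags=0000 VC?T → r1=0x06
[10] flags=0000 LT?F → skip

VAL = 0xa3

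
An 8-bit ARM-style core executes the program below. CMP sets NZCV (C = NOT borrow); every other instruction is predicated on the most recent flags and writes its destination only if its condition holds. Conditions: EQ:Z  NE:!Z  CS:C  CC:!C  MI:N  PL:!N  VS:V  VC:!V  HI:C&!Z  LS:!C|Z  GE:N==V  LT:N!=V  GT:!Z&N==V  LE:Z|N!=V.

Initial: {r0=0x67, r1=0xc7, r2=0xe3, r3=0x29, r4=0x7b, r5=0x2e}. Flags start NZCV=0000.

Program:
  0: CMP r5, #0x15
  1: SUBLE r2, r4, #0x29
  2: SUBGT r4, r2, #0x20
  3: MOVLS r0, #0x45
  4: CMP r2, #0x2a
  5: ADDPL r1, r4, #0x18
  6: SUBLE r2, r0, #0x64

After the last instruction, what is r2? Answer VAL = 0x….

[0] flags=0010 → (cmp)
[1] flags=0010 LE?F → skip
[2] flags=0010 GT?T → r4=0xc3
[3] flags=0010 LS?F → skip
[4] flags=1010 → (cmp)
[5] flags=1010 PL?F → skip
[6] flags=1010 LE?T → r2=0x03

VAL = 0x03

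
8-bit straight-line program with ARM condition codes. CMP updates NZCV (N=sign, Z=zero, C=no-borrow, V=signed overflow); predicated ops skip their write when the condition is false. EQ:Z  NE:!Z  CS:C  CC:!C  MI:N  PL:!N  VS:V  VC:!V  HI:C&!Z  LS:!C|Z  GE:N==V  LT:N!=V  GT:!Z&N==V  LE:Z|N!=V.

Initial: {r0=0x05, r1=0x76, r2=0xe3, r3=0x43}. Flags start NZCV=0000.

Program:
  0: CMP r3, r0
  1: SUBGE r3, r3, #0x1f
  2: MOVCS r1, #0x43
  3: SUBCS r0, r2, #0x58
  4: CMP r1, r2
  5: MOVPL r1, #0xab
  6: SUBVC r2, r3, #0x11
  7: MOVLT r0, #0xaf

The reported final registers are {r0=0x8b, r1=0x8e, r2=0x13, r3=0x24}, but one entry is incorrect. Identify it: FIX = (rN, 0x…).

[0] flags=0010 → (cmp)
[1] flags=0010 GE?T → r3=0x24
[2] flags=0010 CS?T → r1=0x43
[3] flags=0010 CS?T → r0=0x8b
[4] flags=0000 → (cmp)
[5] flags=0000 PL?T → r1=0xab
[6] flags=0000 VC?T → r2=0x13
[7] flags=0000 LT?F → skip

FIX = (r1, 0xab)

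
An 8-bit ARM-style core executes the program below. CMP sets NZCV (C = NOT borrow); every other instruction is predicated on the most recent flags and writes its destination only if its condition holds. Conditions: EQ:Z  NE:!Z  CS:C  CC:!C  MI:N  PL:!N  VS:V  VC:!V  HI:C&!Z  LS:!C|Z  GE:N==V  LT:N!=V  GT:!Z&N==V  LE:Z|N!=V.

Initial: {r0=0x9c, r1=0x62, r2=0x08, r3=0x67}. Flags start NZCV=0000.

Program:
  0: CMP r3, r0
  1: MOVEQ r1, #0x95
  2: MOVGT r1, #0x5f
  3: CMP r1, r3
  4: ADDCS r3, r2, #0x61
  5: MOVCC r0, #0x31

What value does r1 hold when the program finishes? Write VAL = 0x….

0: ✓ CMP  NZCV=1001
1: · MOVEQ
2: ✓ MOVGT  r1←0x5f
3: ✓ CMP  NZCV=1000
4: · ADDCS
5: ✓ MOVCC  r0←0x31

VAL = 0x5f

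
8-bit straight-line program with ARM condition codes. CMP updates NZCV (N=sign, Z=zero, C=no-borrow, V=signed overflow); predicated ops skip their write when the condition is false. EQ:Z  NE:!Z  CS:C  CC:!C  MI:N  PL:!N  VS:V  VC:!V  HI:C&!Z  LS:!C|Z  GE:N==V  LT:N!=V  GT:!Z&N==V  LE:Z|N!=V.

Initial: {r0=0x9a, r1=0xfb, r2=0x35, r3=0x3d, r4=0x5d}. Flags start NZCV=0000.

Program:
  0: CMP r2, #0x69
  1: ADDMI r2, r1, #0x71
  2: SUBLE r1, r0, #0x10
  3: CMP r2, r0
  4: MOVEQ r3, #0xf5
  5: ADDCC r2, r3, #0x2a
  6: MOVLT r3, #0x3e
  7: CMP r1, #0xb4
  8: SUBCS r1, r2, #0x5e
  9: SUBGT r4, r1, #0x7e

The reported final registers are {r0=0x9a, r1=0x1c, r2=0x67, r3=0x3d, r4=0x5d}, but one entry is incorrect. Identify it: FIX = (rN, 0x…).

FIX = (r1, 0x8a)

[0] flags=1000 → (cmp)
[1] flags=1000 MI?T → r2=0x6c
[2] flags=1000 LE?T → r1=0x8a
[3] flags=1001 → (cmp)
[4] flags=1001 EQ?F → skip
[5] flags=1001 CC?T → r2=0x67
[6] flags=1001 LT?F → skip
[7] flags=1000 → (cmp)
[8] flags=1000 CS?F → skip
[9] flags=1000 GT?F → skip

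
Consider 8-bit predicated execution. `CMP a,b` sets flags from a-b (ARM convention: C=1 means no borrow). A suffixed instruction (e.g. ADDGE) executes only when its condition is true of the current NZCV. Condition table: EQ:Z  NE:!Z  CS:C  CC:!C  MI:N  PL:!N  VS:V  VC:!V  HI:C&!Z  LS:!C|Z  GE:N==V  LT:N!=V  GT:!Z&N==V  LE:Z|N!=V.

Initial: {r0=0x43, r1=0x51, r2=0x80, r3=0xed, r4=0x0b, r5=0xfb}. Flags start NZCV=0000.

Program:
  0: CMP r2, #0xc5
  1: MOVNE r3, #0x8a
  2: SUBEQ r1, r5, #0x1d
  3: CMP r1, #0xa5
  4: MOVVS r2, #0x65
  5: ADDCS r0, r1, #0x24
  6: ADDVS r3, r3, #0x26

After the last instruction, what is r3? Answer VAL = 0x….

[0] flags=1000 → (cmp)
[1] flags=1000 NE?T → r3=0x8a
[2] flags=1000 EQ?F → skip
[3] flags=1001 → (cmp)
[4] flags=1001 VS?T → r2=0x65
[5] flags=1001 CS?F → skip
[6] flags=1001 VS?T → r3=0xb0

VAL = 0xb0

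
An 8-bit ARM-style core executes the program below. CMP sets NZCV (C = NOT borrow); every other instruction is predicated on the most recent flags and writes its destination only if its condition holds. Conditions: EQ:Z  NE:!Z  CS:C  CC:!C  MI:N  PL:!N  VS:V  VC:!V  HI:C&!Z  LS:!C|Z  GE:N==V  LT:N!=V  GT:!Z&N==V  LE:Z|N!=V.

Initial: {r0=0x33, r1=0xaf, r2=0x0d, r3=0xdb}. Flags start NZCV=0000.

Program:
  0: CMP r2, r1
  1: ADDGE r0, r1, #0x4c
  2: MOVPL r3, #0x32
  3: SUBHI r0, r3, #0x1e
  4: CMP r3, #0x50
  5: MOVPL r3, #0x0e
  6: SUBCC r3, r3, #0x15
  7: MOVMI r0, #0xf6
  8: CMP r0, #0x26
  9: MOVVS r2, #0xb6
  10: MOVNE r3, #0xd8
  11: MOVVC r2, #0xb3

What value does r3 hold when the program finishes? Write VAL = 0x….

VAL = 0xd8

0: ✓ CMP  NZCV=0000
1: ✓ ADDGE  r0←0xfb
2: ✓ MOVPL  r3←0x32
3: · SUBHI
4: ✓ CMP  NZCV=1000
5: · MOVPL
6: ✓ SUBCC  r3←0x1d
7: ✓ MOVMI  r0←0xf6
8: ✓ CMP  NZCV=1010
9: · MOVVS
10: ✓ MOVNE  r3←0xd8
11: ✓ MOVVC  r2←0xb3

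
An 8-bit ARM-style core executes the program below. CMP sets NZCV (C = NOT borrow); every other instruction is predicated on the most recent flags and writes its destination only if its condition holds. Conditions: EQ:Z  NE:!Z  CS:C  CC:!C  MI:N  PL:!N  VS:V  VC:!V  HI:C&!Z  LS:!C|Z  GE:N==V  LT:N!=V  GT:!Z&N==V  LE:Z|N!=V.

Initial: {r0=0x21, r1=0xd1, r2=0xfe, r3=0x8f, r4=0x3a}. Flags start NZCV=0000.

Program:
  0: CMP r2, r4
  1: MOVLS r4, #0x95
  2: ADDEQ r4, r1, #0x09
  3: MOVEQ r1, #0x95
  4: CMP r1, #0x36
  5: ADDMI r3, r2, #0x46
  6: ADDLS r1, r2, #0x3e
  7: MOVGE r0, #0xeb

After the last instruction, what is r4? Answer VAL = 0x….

VAL = 0x3a

[0] flags=1010 → (cmp)
[1] flags=1010 LS?F → skip
[2] flags=1010 EQ?F → skip
[3] flags=1010 EQ?F → skip
[4] flags=1010 → (cmp)
[5] flags=1010 MI?T → r3=0x44
[6] flags=1010 LS?F → skip
[7] flags=1010 GE?F → skip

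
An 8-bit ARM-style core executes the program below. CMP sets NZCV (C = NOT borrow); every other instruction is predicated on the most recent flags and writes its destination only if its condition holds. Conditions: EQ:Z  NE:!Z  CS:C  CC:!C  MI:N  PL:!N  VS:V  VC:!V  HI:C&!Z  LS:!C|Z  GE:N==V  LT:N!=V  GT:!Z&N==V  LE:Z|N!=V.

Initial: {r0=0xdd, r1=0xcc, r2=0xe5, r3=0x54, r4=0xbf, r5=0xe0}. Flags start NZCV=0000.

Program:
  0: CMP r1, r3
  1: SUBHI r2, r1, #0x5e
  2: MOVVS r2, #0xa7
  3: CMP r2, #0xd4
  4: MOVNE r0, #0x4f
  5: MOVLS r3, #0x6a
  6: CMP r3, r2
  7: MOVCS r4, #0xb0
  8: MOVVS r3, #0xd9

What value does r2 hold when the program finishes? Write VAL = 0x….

VAL = 0xa7

0: ✓ CMP  NZCV=0011
1: ✓ SUBHI  r2←0x6e
2: ✓ MOVVS  r2←0xa7
3: ✓ CMP  NZCV=1000
4: ✓ MOVNE  r0←0x4f
5: ✓ MOVLS  r3←0x6a
6: ✓ CMP  NZCV=1001
7: · MOVCS
8: ✓ MOVVS  r3←0xd9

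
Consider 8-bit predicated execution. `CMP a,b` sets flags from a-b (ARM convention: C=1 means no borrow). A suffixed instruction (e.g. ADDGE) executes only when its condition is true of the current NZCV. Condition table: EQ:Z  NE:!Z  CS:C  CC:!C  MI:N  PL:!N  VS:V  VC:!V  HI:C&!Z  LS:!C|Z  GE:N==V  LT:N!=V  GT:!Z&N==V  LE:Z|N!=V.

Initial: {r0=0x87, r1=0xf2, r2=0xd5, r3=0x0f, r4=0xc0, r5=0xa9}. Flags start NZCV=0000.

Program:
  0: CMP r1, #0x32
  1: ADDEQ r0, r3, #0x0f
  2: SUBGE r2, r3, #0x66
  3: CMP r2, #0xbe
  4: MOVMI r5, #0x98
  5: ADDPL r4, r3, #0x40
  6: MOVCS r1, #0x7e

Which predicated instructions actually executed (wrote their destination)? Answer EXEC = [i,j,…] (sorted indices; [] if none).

EXEC = [5,6]

[0] flags=1010 → (cmp)
[1] flags=1010 EQ?F → skip
[2] flags=1010 GE?F → skip
[3] flags=0010 → (cmp)
[4] flags=0010 MI?F → skip
[5] flags=0010 PL?T → r4=0x4f
[6] flags=0010 CS?T → r1=0x7e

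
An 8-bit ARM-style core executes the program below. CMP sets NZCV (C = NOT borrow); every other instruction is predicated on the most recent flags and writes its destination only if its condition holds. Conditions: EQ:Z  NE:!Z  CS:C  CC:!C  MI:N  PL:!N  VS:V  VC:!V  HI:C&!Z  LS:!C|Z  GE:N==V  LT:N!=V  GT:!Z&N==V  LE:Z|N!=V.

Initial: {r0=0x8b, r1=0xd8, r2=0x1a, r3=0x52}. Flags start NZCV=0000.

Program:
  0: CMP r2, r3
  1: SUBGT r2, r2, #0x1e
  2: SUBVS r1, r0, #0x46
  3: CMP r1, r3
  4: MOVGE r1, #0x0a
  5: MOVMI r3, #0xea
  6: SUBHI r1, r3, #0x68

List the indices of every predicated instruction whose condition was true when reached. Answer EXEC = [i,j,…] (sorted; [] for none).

[0] flags=1000 → (cmp)
[1] flags=1000 GT?F → skip
[2] flags=1000 VS?F → skip
[3] flags=1010 → (cmp)
[4] flags=1010 GE?F → skip
[5] flags=1010 MI?T → r3=0xea
[6] flags=1010 HI?T → r1=0x82

EXEC = [5,6]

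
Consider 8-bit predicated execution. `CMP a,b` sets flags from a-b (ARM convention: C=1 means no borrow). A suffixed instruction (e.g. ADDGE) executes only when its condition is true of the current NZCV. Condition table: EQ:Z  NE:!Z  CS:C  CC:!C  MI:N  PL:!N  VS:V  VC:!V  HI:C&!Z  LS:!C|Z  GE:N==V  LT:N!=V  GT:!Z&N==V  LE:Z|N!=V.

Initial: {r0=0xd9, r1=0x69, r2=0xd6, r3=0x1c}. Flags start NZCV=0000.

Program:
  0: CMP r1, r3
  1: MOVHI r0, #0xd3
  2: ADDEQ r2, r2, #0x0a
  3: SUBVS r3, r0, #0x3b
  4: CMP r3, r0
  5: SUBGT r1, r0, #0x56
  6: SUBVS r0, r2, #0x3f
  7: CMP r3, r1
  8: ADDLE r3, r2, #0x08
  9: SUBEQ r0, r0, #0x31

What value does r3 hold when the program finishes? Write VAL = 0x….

0: ✓ CMP  NZCV=0010
1: ✓ MOVHI  r0←0xd3
2: · ADDEQ
3: · SUBVS
4: ✓ CMP  NZCV=0000
5: ✓ SUBGT  r1←0x7d
6: · SUBVS
7: ✓ CMP  NZCV=1000
8: ✓ ADDLE  r3←0xde
9: · SUBEQ

VAL = 0xde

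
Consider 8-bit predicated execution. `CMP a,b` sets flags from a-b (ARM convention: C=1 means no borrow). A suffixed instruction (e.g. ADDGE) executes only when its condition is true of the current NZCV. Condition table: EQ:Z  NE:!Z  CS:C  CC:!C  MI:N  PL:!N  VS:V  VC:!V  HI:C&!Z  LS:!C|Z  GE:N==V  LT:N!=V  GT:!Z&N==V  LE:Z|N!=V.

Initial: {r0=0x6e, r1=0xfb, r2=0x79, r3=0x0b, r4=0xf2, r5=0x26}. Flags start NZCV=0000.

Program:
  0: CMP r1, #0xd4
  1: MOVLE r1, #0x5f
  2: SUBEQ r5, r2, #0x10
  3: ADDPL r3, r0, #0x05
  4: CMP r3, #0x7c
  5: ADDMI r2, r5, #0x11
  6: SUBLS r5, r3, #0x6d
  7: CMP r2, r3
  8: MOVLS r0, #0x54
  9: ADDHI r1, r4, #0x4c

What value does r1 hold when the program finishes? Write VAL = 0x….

VAL = 0xfb

0: ✓ CMP  NZCV=0010
1: · MOVLE
2: · SUBEQ
3: ✓ ADDPL  r3←0x73
4: ✓ CMP  NZCV=1000
5: ✓ ADDMI  r2←0x37
6: ✓ SUBLS  r5←0x06
7: ✓ CMP  NZCV=1000
8: ✓ MOVLS  r0←0x54
9: · ADDHI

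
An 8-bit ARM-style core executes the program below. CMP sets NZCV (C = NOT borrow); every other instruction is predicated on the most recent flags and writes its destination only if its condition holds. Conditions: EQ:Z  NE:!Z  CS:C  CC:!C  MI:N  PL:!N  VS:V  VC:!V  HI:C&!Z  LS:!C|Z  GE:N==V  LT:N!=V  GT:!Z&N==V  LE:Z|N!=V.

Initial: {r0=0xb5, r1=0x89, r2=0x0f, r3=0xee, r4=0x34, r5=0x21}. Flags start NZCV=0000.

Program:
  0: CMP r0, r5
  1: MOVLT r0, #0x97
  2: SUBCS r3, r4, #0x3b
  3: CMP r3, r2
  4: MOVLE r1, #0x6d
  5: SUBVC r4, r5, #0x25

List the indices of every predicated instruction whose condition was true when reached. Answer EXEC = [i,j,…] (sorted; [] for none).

EXEC = [1,2,4,5]

[0] flags=1010 → (cmp)
[1] flags=1010 LT?T → r0=0x97
[2] flags=1010 CS?T → r3=0xf9
[3] flags=1010 → (cmp)
[4] flags=1010 LE?T → r1=0x6d
[5] flags=1010 VC?T → r4=0xfc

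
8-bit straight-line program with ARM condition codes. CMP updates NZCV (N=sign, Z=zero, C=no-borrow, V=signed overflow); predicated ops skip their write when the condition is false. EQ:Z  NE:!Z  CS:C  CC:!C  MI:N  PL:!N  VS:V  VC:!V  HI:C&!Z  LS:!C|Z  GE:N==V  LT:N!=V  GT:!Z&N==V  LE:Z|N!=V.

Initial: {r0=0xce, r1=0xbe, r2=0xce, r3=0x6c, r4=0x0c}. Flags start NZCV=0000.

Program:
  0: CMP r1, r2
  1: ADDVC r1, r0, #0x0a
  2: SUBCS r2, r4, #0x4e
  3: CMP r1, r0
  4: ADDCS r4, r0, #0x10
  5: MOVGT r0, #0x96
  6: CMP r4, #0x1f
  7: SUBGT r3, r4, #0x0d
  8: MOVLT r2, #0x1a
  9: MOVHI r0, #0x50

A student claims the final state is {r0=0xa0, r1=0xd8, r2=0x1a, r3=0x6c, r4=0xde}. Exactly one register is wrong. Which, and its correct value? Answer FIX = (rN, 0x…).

FIX = (r0, 0x50)

0: ✓ CMP  NZCV=1000
1: ✓ ADDVC  r1←0xd8
2: · SUBCS
3: ✓ CMP  NZCV=0010
4: ✓ ADDCS  r4←0xde
5: ✓ MOVGT  r0←0x96
6: ✓ CMP  NZCV=1010
7: · SUBGT
8: ✓ MOVLT  r2←0x1a
9: ✓ MOVHI  r0←0x50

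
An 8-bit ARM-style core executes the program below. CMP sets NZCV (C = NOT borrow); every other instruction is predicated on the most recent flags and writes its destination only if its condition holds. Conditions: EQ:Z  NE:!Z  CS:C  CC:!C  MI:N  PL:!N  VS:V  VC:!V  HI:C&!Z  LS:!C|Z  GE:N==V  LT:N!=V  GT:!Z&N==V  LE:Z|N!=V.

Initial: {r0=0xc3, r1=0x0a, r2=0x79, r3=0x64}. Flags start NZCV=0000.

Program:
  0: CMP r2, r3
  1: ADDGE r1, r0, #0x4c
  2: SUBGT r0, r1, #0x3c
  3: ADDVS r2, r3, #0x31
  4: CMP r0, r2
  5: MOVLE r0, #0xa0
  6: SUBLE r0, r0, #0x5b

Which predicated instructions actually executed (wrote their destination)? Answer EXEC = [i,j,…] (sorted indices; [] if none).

EXEC = [1,2,5,6]

0: ✓ CMP  NZCV=0010
1: ✓ ADDGE  r1←0x0f
2: ✓ SUBGT  r0←0xd3
3: · ADDVS
4: ✓ CMP  NZCV=0011
5: ✓ MOVLE  r0←0xa0
6: ✓ SUBLE  r0←0x45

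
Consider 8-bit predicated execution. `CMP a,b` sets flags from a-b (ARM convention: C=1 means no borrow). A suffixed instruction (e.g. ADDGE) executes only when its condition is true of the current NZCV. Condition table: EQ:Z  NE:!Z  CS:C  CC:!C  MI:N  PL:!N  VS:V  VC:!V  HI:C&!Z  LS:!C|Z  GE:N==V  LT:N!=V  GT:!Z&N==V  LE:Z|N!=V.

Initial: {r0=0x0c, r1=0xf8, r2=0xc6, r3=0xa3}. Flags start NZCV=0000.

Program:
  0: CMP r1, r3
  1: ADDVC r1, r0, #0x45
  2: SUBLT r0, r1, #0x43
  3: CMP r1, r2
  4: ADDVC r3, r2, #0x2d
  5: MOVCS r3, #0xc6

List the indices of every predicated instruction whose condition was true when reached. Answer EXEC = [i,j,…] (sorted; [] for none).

EXEC = [1]

0: ✓ CMP  NZCV=0010
1: ✓ ADDVC  r1←0x51
2: · SUBLT
3: ✓ CMP  NZCV=1001
4: · ADDVC
5: · MOVCS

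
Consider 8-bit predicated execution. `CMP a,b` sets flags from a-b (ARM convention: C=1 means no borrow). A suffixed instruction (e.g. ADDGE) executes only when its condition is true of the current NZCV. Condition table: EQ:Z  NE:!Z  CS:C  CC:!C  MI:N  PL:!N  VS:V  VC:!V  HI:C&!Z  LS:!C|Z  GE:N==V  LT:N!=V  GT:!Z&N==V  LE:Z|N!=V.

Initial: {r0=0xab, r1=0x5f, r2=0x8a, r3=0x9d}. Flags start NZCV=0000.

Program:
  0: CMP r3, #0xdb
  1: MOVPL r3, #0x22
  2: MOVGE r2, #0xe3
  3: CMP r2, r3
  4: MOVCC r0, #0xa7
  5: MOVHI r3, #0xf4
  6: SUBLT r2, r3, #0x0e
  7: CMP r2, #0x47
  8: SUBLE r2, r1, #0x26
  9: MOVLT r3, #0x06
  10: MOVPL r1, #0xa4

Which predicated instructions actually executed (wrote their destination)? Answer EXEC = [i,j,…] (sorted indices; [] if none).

EXEC = [4,6,8,9,10]

0: ✓ CMP  NZCV=1000
1: · MOVPL
2: · MOVGE
3: ✓ CMP  NZCV=1000
4: ✓ MOVCC  r0←0xa7
5: · MOVHI
6: ✓ SUBLT  r2←0x8f
7: ✓ CMP  NZCV=0011
8: ✓ SUBLE  r2←0x39
9: ✓ MOVLT  r3←0x06
10: ✓ MOVPL  r1←0xa4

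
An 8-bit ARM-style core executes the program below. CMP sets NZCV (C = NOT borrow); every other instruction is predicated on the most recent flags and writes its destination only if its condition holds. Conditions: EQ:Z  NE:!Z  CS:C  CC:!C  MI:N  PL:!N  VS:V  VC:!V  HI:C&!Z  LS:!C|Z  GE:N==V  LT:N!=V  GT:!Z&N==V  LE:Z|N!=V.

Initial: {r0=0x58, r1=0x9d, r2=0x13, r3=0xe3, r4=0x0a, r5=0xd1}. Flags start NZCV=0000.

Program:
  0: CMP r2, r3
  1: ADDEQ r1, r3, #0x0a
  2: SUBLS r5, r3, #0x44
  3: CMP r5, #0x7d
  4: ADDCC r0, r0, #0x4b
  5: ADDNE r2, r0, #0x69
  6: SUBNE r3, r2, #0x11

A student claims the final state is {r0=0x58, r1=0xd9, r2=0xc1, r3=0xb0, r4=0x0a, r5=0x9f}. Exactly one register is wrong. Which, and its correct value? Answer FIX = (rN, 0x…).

0: ✓ CMP  NZCV=0000
1: · ADDEQ
2: ✓ SUBLS  r5←0x9f
3: ✓ CMP  NZCV=0011
4: · ADDCC
5: ✓ ADDNE  r2←0xc1
6: ✓ SUBNE  r3←0xb0

FIX = (r1, 0x9d)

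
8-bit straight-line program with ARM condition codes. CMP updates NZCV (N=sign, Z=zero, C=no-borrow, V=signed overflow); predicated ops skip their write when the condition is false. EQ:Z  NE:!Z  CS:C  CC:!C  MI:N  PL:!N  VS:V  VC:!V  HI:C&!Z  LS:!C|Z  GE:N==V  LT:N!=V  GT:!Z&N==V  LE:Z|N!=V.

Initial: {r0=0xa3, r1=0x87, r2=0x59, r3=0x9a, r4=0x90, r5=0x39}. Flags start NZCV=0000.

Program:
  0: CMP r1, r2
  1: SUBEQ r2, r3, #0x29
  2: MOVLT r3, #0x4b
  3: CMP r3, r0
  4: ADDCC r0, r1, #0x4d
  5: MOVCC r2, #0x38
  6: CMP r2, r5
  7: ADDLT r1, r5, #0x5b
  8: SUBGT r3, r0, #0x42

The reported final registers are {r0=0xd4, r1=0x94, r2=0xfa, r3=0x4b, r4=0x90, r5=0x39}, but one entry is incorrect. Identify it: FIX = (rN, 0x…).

[0] flags=0011 → (cmp)
[1] flags=0011 EQ?F → skip
[2] flags=0011 LT?T → r3=0x4b
[3] flags=1001 → (cmp)
[4] flags=1001 CC?T → r0=0xd4
[5] flags=1001 CC?T → r2=0x38
[6] flags=1000 → (cmp)
[7] flags=1000 LT?T → r1=0x94
[8] flags=1000 GT?F → skip

FIX = (r2, 0x38)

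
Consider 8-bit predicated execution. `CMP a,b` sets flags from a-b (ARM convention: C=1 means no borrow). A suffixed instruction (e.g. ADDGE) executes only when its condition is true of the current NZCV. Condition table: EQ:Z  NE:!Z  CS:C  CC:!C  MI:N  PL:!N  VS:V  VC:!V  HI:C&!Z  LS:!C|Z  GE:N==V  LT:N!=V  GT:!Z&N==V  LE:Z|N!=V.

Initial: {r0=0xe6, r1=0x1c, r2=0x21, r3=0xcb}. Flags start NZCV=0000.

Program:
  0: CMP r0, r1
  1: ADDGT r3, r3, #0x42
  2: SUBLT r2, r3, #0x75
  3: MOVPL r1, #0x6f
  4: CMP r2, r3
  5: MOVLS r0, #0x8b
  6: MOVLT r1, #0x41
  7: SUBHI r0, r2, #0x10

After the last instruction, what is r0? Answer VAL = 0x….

VAL = 0x8b

[0] flags=1010 → (cmp)
[1] flags=1010 GT?F → skip
[2] flags=1010 LT?T → r2=0x56
[3] flags=1010 PL?F → skip
[4] flags=1001 → (cmp)
[5] flags=1001 LS?T → r0=0x8b
[6] flags=1001 LT?F → skip
[7] flags=1001 HI?F → skip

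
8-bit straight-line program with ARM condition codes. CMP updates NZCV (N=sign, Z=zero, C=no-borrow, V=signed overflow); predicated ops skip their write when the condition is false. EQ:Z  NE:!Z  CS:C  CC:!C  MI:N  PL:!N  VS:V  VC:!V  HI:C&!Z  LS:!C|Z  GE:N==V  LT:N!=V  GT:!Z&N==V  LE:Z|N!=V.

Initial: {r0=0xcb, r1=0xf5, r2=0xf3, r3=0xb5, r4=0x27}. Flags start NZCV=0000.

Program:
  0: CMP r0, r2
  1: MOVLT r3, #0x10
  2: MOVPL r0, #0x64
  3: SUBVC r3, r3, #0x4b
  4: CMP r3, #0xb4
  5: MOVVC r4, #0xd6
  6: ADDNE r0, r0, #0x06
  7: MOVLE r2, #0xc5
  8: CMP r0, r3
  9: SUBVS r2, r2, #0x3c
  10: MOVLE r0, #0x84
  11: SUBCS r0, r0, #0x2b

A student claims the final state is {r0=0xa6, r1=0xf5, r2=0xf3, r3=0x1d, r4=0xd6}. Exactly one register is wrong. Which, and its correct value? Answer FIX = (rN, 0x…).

FIX = (r3, 0xc5)

0: ✓ CMP  NZCV=1000
1: ✓ MOVLT  r3←0x10
2: · MOVPL
3: ✓ SUBVC  r3←0xc5
4: ✓ CMP  NZCV=0010
5: ✓ MOVVC  r4←0xd6
6: ✓ ADDNE  r0←0xd1
7: · MOVLE
8: ✓ CMP  NZCV=0010
9: · SUBVS
10: · MOVLE
11: ✓ SUBCS  r0←0xa6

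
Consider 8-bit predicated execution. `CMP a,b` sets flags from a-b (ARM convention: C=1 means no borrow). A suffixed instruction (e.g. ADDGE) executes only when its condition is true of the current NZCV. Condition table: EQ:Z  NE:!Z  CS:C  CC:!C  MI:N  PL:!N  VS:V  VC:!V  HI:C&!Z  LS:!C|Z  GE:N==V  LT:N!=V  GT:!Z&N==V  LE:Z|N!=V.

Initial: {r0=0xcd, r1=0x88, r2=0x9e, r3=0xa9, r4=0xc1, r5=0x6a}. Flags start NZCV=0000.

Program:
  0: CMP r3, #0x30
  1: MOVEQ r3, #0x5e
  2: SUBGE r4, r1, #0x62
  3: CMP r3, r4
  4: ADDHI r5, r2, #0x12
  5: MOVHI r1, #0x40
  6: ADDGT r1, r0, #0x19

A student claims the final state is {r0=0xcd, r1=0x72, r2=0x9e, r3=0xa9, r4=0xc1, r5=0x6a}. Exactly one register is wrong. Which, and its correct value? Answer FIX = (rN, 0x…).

0: ✓ CMP  NZCV=0011
1: · MOVEQ
2: · SUBGE
3: ✓ CMP  NZCV=1000
4: · ADDHI
5: · MOVHI
6: · ADDGT

FIX = (r1, 0x88)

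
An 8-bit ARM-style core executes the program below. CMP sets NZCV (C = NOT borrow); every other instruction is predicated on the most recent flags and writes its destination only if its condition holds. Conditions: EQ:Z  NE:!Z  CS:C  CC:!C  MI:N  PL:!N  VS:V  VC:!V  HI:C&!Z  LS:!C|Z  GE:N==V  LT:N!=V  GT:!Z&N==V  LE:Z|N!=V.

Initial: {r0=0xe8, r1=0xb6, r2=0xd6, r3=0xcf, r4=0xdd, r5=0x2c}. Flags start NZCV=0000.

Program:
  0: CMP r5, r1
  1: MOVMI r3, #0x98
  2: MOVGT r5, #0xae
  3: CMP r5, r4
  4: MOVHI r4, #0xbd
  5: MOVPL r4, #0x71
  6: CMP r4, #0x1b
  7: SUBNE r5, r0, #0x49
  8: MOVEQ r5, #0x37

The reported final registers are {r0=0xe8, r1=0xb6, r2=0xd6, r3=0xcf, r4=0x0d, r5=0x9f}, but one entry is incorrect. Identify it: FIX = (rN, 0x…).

[0] flags=0000 → (cmp)
[1] flags=0000 MI?F → skip
[2] flags=0000 GT?T → r5=0xae
[3] flags=1000 → (cmp)
[4] flags=1000 HI?F → skip
[5] flags=1000 PL?F → skip
[6] flags=1010 → (cmp)
[7] flags=1010 NE?T → r5=0x9f
[8] flags=1010 EQ?F → skip

FIX = (r4, 0xdd)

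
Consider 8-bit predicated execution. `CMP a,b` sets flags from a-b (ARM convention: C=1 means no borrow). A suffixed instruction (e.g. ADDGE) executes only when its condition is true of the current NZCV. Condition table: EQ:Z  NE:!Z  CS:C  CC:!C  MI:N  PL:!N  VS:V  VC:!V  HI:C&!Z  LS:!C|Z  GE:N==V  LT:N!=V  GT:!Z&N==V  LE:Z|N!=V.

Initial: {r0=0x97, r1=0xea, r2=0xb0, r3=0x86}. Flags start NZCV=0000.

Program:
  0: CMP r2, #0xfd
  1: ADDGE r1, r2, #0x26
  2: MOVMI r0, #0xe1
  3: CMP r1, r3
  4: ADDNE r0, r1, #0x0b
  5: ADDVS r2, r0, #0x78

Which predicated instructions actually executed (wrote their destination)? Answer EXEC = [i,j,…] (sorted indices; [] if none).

EXEC = [2,4]

[0] flags=1000 → (cmp)
[1] flags=1000 GE?F → skip
[2] flags=1000 MI?T → r0=0xe1
[3] flags=0010 → (cmp)
[4] flags=0010 NE?T → r0=0xf5
[5] flags=0010 VS?F → skip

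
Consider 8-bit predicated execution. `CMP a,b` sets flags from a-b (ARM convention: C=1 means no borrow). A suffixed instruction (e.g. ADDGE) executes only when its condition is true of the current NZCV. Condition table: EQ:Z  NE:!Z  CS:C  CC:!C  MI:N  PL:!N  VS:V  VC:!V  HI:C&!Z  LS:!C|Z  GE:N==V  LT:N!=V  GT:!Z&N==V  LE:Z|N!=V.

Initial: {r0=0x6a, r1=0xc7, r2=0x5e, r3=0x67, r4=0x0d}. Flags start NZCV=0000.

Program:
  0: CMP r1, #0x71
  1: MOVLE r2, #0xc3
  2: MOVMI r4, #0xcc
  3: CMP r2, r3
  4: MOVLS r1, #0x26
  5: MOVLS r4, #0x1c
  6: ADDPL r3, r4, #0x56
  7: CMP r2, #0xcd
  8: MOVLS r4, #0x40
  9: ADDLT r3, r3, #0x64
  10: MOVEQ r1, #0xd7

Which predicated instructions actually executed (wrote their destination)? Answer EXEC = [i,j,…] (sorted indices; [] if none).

EXEC = [1,6,8,9]

0: ✓ CMP  NZCV=0011
1: ✓ MOVLE  r2←0xc3
2: · MOVMI
3: ✓ CMP  NZCV=0011
4: · MOVLS
5: · MOVLS
6: ✓ ADDPL  r3←0x63
7: ✓ CMP  NZCV=1000
8: ✓ MOVLS  r4←0x40
9: ✓ ADDLT  r3←0xc7
10: · MOVEQ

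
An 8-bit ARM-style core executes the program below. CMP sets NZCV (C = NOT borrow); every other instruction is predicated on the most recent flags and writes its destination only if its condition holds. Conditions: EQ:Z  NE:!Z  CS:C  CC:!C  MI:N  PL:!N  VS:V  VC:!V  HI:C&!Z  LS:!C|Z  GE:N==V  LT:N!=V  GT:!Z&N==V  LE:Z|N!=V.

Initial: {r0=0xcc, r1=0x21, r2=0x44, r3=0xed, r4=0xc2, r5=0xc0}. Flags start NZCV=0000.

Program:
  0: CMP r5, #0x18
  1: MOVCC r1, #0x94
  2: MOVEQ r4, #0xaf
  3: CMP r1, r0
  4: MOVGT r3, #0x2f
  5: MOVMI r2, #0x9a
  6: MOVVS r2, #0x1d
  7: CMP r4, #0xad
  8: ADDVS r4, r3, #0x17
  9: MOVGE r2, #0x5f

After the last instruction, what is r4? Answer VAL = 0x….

VAL = 0xc2

0: ✓ CMP  NZCV=1010
1: · MOVCC
2: · MOVEQ
3: ✓ CMP  NZCV=0000
4: ✓ MOVGT  r3←0x2f
5: · MOVMI
6: · MOVVS
7: ✓ CMP  NZCV=0010
8: · ADDVS
9: ✓ MOVGE  r2←0x5f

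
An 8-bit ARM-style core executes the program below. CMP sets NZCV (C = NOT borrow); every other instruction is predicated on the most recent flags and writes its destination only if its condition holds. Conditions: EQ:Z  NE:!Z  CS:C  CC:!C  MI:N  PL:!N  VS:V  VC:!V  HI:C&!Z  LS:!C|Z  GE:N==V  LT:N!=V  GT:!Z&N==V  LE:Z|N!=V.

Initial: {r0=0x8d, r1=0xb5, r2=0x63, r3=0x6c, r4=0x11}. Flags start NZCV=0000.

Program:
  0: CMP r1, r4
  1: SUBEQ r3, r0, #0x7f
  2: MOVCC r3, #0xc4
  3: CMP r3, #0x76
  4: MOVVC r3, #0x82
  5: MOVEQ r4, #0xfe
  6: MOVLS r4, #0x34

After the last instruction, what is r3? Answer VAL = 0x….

VAL = 0x82

0: ✓ CMP  NZCV=1010
1: · SUBEQ
2: · MOVCC
3: ✓ CMP  NZCV=1000
4: ✓ MOVVC  r3←0x82
5: · MOVEQ
6: ✓ MOVLS  r4←0x34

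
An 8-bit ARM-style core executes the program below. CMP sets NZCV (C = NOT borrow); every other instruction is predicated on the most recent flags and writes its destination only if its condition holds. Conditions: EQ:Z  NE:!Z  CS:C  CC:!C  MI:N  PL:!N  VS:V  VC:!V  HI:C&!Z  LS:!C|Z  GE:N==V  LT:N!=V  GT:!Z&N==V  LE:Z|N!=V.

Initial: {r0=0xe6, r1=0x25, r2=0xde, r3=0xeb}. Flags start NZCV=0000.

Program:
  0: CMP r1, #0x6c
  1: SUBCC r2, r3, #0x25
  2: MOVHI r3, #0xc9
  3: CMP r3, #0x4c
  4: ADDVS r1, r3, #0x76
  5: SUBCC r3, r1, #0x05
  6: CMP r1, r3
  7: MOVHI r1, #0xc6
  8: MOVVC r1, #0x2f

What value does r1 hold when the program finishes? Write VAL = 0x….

VAL = 0x2f

0: ✓ CMP  NZCV=1000
1: ✓ SUBCC  r2←0xc6
2: · MOVHI
3: ✓ CMP  NZCV=1010
4: · ADDVS
5: · SUBCC
6: ✓ CMP  NZCV=0000
7: · MOVHI
8: ✓ MOVVC  r1←0x2f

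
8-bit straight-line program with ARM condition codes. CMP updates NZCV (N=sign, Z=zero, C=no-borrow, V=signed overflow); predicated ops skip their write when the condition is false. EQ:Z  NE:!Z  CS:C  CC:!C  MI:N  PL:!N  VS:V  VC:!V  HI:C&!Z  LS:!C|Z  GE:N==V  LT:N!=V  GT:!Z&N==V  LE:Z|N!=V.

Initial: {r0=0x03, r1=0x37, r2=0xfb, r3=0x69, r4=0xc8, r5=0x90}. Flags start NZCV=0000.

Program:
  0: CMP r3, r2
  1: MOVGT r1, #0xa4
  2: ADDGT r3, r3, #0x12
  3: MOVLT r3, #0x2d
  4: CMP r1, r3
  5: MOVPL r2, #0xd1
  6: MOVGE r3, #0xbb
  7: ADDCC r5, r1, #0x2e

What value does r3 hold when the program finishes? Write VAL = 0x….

0: ✓ CMP  NZCV=0000
1: ✓ MOVGT  r1←0xa4
2: ✓ ADDGT  r3←0x7b
3: · MOVLT
4: ✓ CMP  NZCV=0011
5: ✓ MOVPL  r2←0xd1
6: · MOVGE
7: · ADDCC

VAL = 0x7b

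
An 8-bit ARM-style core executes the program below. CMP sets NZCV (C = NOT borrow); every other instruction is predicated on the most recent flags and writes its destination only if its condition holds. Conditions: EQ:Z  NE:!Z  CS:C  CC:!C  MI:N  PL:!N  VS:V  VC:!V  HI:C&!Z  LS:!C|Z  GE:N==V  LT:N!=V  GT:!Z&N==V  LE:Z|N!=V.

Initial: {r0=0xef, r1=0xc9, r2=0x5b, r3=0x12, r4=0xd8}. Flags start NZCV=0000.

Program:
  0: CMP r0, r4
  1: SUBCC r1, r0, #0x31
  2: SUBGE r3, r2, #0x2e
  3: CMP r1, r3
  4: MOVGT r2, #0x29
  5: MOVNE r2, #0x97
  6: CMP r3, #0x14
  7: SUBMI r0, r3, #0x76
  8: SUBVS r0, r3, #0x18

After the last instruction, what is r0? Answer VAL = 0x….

[0] flags=0010 → (cmp)
[1] flags=0010 CC?F → skip
[2] flags=0010 GE?T → r3=0x2d
[3] flags=1010 → (cmp)
[4] flags=1010 GT?F → skip
[5] flags=1010 NE?T → r2=0x97
[6] flags=0010 → (cmp)
[7] flags=0010 MI?F → skip
[8] flags=0010 VS?F → skip

VAL = 0xef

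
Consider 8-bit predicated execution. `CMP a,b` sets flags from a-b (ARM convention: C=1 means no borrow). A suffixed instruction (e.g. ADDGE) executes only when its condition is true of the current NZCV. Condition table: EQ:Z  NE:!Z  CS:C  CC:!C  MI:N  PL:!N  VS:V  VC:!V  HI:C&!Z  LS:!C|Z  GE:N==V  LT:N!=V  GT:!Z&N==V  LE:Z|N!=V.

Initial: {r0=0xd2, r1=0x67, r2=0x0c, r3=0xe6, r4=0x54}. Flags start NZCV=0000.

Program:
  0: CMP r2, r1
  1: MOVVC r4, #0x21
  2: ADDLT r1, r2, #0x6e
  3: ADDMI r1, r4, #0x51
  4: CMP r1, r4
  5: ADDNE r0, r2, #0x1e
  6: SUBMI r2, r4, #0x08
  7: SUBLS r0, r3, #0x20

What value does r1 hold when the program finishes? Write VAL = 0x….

VAL = 0x72

0: ✓ CMP  NZCV=1000
1: ✓ MOVVC  r4←0x21
2: ✓ ADDLT  r1←0x7a
3: ✓ ADDMI  r1←0x72
4: ✓ CMP  NZCV=0010
5: ✓ ADDNE  r0←0x2a
6: · SUBMI
7: · SUBLS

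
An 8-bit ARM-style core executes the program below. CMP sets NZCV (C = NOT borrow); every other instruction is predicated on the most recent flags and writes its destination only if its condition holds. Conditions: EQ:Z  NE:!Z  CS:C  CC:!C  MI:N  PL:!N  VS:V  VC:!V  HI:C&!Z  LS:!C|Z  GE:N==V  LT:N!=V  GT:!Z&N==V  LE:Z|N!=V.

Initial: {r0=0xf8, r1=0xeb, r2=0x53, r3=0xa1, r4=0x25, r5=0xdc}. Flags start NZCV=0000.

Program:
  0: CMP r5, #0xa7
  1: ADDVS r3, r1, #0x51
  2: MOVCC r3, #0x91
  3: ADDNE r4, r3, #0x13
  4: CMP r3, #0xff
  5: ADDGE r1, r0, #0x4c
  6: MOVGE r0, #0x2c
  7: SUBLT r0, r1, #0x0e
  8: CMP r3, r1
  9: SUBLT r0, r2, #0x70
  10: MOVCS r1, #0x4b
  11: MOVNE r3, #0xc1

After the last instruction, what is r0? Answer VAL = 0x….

VAL = 0xe3

[0] flags=0010 → (cmp)
[1] flags=0010 VS?F → skip
[2] flags=0010 CC?F → skip
[3] flags=0010 NE?T → r4=0xb4
[4] flags=1000 → (cmp)
[5] flags=1000 GE?F → skip
[6] flags=1000 GE?F → skip
[7] flags=1000 LT?T → r0=0xdd
[8] flags=1000 → (cmp)
[9] flags=1000 LT?T → r0=0xe3
[10] flags=1000 CS?F → skip
[11] flags=1000 NE?T → r3=0xc1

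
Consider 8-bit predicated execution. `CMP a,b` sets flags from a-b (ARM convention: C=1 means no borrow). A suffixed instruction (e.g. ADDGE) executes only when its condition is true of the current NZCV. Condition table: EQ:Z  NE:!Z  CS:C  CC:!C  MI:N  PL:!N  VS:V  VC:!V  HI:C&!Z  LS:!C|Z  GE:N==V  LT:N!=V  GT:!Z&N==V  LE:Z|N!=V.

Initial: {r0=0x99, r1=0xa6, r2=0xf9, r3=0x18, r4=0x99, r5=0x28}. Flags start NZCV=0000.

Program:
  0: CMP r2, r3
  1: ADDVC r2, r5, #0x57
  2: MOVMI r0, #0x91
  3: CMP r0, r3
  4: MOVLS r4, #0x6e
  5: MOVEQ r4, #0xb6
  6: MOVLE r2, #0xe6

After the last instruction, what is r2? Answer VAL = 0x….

VAL = 0xe6

0: ✓ CMP  NZCV=1010
1: ✓ ADDVC  r2←0x7f
2: ✓ MOVMI  r0←0x91
3: ✓ CMP  NZCV=0011
4: · MOVLS
5: · MOVEQ
6: ✓ MOVLE  r2←0xe6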